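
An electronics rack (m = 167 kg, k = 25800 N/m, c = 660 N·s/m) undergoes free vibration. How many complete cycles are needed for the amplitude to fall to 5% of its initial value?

ζ = c/(2√(km)) = 660/(2√(25800 × 167)) = 660/4151 = 0.1590.
Logarithmic decrement δ = 2πζ/√(1 − ζ²) = 2π × 0.1590/√(1 − 0.0253) = 1.012.
x_n/x₀ = e^(−nδ) ≤ 0.05; take ln: n ≥ ln(1/0.05)/δ = 2.996/1.012 = 2.961.
So 3 complete cycles are required.

3 cycles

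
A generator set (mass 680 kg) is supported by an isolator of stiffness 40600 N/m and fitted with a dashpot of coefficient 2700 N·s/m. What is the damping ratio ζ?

0.257

ω_n = √(k/m) = √(40600/680) = 7.727 rad/s.
Critical damping c_c = 2√(k·m) = 2√(40600 × 680) = 10510 N·s/m, so ζ = c/c_c = 2700/10510 = 0.2569.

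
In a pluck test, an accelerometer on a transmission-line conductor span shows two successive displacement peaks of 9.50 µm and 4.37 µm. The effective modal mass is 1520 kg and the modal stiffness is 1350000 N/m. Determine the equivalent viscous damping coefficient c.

11100 N·s/m

Logarithmic decrement δ = (1/n)·ln(x₀/x_n) = (1/1)·ln(9.50/4.37) = (1/1)·ln(2.174) = 0.7765.
ζ = δ/√(4π² + δ²) = 0.7765/√(39.48 + 0.603) = 0.7765/6.331 = 0.1227.
c = ζ · 2√(km) = 0.1227 × 2√(1350000 × 1520) = 0.1227 × 90600 = 11110 N·s/m.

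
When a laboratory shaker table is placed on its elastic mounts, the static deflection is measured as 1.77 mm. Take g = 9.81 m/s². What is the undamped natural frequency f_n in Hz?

ω_n = √(g/δ_st) = √(9.81/0.00177) = √5542 = 74.45 rad/s.
f_n = ω_n/(2π) = 74.45/6.283 = 11.85 Hz.

11.8 Hz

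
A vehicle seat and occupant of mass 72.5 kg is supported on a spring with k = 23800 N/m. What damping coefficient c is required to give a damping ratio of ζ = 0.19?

499 N·s/m

c_c = 2√(k·m) = 2√(23800 × 72.5) = 2627 N·s/m.
c = ζ·c_c = 0.19 × 2627 = 499.2 N·s/m.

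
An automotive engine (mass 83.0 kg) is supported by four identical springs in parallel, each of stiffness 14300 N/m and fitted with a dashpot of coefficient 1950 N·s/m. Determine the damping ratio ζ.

0.447

Parallel springs add: k_eq = 4 × 14300 = 57200 N/m.
ω_n = √(k_eq/m) = √(57200/83.0) = 26.25 rad/s.
Critical damping c_c = 2√(k_eq·m) = 2√(57200 × 83.0) = 4358 N·s/m, so ζ = c/c_c = 1950/4358 = 0.4475.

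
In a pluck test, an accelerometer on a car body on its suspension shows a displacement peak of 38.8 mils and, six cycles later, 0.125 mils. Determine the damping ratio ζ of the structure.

0.150

Logarithmic decrement δ = (1/n)·ln(x₀/x_n) = (1/6)·ln(38.8/0.125) = (1/6)·ln(310.4) = 0.9563.
ζ = δ/√(4π² + δ²) = 0.9563/√(39.48 + 0.915) = 0.9563/6.356 = 0.1505.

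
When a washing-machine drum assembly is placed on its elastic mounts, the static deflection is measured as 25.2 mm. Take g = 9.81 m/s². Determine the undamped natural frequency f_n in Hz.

ω_n = √(g/δ_st) = √(9.81/0.0252) = √389.3 = 19.73 rad/s.
f_n = ω_n/(2π) = 19.73/6.283 = 3.140 Hz.

3.14 Hz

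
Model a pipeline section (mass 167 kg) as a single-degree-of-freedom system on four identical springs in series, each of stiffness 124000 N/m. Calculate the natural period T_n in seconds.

0.461 s

Series springs: 1/k_eq = 4/124000, so k_eq = 124000/4 = 31000 N/m.
ω_n = √(k_eq/m) = √(31000/167) = √185.6 = 13.62 rad/s.
T_n = 2π/ω_n = 6.283/13.62 = 0.4612 s.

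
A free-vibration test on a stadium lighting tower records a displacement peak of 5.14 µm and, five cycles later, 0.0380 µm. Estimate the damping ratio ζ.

0.154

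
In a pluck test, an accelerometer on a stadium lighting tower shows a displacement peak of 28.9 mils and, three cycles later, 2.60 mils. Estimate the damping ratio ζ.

0.127

Logarithmic decrement δ = (1/n)·ln(x₀/x_n) = (1/3)·ln(28.9/2.60) = (1/3)·ln(11.12) = 0.8028.
ζ = δ/√(4π² + δ²) = 0.8028/√(39.48 + 0.644) = 0.8028/6.334 = 0.1267.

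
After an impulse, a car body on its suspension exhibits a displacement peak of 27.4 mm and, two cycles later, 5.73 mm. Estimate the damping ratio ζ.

Logarithmic decrement δ = (1/n)·ln(x₀/x_n) = (1/2)·ln(27.4/5.73) = (1/2)·ln(4.782) = 0.7824.
ζ = δ/√(4π² + δ²) = 0.7824/√(39.48 + 0.612) = 0.7824/6.332 = 0.1236.

0.124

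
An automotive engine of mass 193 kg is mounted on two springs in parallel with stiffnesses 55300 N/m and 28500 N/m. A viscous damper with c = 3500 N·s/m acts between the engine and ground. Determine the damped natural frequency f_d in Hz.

2.99 Hz

Parallel springs add: k_eq = 55300 + 28500 = 83800 N/m.
ω_n = √(k_eq/m) = √(83800/193) = 20.84 rad/s.
Critical damping c_c = 2√(k_eq·m) = 2√(83800 × 193) = 8043 N·s/m, so ζ = c/c_c = 3500/8043 = 0.4351.
ω_d = ω_n√(1 − ζ²) = 20.84 × √(1 − 0.189) = 18.76 rad/s.
f_d = ω_d/(2π) = 2.986 Hz.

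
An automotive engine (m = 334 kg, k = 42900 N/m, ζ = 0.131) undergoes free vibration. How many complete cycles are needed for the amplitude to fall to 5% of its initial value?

Logarithmic decrement δ = 2πζ/√(1 − ζ²) = 2π × 0.1310/√(1 − 0.0172) = 0.8303.
x_n/x₀ = e^(−nδ) ≤ 0.05; take ln: n ≥ ln(1/0.05)/δ = 2.996/0.8303 = 3.608.
So 4 complete cycles are required.

4 cycles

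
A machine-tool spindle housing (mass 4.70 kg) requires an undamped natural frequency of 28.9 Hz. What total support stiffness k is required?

ω_n = 2πf_n = 2π × 28.9 = 181.6 rad/s.
k = m·ω_n² = 4.70 × 181.6² = 4.70 × 32970 = 155000 N/m.

155000 N/m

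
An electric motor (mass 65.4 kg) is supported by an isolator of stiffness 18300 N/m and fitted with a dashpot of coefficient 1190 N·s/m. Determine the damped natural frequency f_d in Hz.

ω_n = √(k/m) = √(18300/65.4) = 16.73 rad/s.
Critical damping c_c = 2√(k·m) = 2√(18300 × 65.4) = 2188 N·s/m, so ζ = c/c_c = 1190/2188 = 0.5439.
ω_d = ω_n√(1 − ζ²) = 16.73 × √(1 − 0.296) = 14.04 rad/s.
f_d = ω_d/(2π) = 2.234 Hz.

2.23 Hz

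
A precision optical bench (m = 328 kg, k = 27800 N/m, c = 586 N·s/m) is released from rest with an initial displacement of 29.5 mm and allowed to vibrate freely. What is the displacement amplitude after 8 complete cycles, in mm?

0.220 mm

ζ = c/(2√(km)) = 586/(2√(27800 × 328)) = 586/6039 = 0.09703.
Logarithmic decrement δ = 2πζ/√(1 − ζ²) = 2π × 0.09703/√(1 − 0.00941) = 0.6126.
After n cycles, x_n/x₀ = e^(−nδ), so x_8 = 29.5 × e^(−8 × 0.6126) = 29.5 × 0.007444 = 0.2196 mm.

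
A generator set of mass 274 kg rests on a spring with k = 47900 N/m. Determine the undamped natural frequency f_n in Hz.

ω_n = √(k/m) = √(47900/274) = √174.8 = 13.22 rad/s.
f_n = ω_n/(2π) = 13.22/6.283 = 2.104 Hz.

2.10 Hz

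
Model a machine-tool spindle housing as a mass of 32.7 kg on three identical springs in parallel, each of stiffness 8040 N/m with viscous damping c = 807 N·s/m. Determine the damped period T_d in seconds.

0.260 s

Parallel springs add: k_eq = 3 × 8040 = 24120 N/m.
ω_n = √(k_eq/m) = √(24120/32.7) = 27.16 rad/s.
Critical damping c_c = 2√(k_eq·m) = 2√(24120 × 32.7) = 1776 N·s/m, so ζ = c/c_c = 807/1776 = 0.4543.
ω_d = ω_n√(1 − ζ²) = 27.16 × √(1 − 0.206) = 24.19 rad/s.
T_d = 2π/ω_d = 0.2597 s.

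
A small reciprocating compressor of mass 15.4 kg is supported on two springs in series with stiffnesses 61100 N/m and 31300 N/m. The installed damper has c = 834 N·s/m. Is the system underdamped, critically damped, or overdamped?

underdamped

Series springs: 1/k_eq = 1/61100 + 1/31300 = 4.832×10^-5, so k_eq = 20700 N/m.
c_c = 2√(k_eq·m) = 1129 N·s/m; ζ = c/c_c = 834/1129 = 0.739.
Since ζ < 1 the system is underdamped.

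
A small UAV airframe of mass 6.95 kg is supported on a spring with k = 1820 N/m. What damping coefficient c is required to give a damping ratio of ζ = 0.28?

c_c = 2√(k·m) = 2√(1820 × 6.95) = 224.9 N·s/m.
c = ζ·c_c = 0.28 × 224.9 = 62.98 N·s/m.

63.0 N·s/m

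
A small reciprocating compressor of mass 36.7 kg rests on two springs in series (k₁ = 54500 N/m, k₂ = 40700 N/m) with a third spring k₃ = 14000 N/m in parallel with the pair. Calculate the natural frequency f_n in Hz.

5.07 Hz

Series pair: k_s = k₁k₂/(k₁+k₂) = (54500)(40700)/(54500 + 40700) = 23300 N/m. In parallel with k₃: k_eq = 23300 + 14000 = 37300 N/m.
ω_n = √(k_eq/m) = √(37300/36.7) = √1016 = 31.88 rad/s.
f_n = ω_n/(2π) = 31.88/6.283 = 5.074 Hz.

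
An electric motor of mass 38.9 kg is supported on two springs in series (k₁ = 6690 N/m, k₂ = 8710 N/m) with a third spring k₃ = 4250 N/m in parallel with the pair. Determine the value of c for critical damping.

Series pair: k_s = k₁k₂/(k₁+k₂) = (6690)(8710)/(6690 + 8710) = 3784 N/m. In parallel with k₃: k_eq = 3784 + 4250 = 8034 N/m.
c_c = 2√(k_eq·m) = 2√(8034 × 38.9) = 2 × 559.0 = 1118 N·s/m.

1120 N·s/m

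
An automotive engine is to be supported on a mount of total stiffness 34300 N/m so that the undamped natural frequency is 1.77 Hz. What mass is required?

ω_n = 2πf_n = 2π × 1.77 = 11.12 rad/s.
m = k/ω_n² = 34300/11.12² = 34300/123.7 = 277.3 kg.

277 kg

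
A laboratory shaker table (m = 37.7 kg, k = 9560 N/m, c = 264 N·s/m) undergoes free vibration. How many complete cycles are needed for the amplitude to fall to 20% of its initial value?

ζ = c/(2√(km)) = 264/(2√(9560 × 37.7)) = 264/1201 = 0.2199.
Logarithmic decrement δ = 2πζ/√(1 − ζ²) = 2π × 0.2199/√(1 − 0.0483) = 1.416.
x_n/x₀ = e^(−nδ) ≤ 0.2; take ln: n ≥ ln(1/0.2)/δ = 1.609/1.416 = 1.136.
So 2 complete cycles are required.

2 cycles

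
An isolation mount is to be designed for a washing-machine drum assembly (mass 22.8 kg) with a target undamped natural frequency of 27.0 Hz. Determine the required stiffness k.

ω_n = 2πf_n = 2π × 27.0 = 169.6 rad/s.
k = m·ω_n² = 22.8 × 169.6² = 22.8 × 28780 = 656200 N/m.

656000 N/m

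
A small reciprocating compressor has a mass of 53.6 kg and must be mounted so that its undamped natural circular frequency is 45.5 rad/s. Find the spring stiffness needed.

111000 N/m

k = m·ω_n² = 53.6 × 45.50² = 53.6 × 2070 = 111000 N/m.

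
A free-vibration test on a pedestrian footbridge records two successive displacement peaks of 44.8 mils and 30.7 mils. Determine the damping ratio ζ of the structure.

Logarithmic decrement δ = (1/n)·ln(x₀/x_n) = (1/1)·ln(44.8/30.7) = (1/1)·ln(1.459) = 0.3779.
ζ = δ/√(4π² + δ²) = 0.3779/√(39.48 + 0.143) = 0.3779/6.295 = 0.06004.

0.0600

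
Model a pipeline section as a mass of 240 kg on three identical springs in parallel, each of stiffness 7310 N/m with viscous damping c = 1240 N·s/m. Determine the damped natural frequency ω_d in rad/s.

Parallel springs add: k_eq = 3 × 7310 = 21930 N/m.
ω_n = √(k_eq/m) = √(21930/240) = 9.559 rad/s.
Critical damping c_c = 2√(k_eq·m) = 2√(21930 × 240) = 4588 N·s/m, so ζ = c/c_c = 1240/4588 = 0.2703.
ω_d = ω_n√(1 − ζ²) = 9.559 × √(1 − 0.0730) = 9.203 rad/s.

9.20 rad/s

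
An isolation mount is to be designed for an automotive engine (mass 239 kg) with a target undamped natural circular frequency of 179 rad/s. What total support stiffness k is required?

k = m·ω_n² = 239 × 179.0² = 239 × 32040 = 7658000 N/m.

7660000 N/m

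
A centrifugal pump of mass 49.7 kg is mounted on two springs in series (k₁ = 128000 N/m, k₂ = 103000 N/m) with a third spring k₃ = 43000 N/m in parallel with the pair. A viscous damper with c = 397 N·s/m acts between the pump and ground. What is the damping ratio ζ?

0.0890

Series pair: k_s = k₁k₂/(k₁+k₂) = (128000)(103000)/(128000 + 103000) = 57070 N/m. In parallel with k₃: k_eq = 57070 + 43000 = 100100 N/m.
ω_n = √(k_eq/m) = √(100100/49.7) = 44.87 rad/s.
Critical damping c_c = 2√(k_eq·m) = 2√(100100 × 49.7) = 4460 N·s/m, so ζ = c/c_c = 397/4460 = 0.08901.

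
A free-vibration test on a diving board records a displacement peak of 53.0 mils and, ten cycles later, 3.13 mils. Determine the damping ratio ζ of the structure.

0.0450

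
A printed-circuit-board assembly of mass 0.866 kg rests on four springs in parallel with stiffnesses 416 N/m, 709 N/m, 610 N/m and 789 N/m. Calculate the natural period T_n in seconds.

Parallel springs add: k_eq = 416 + 709 + 610 + 789 = 2524 N/m.
ω_n = √(k_eq/m) = √(2524/0.866) = √2915 = 53.99 rad/s.
T_n = 2π/ω_n = 6.283/53.99 = 0.1164 s.

0.116 s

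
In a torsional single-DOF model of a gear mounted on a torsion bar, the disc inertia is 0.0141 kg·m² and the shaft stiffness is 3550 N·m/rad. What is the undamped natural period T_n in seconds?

0.0125 s

ω_n = √(k_t/J) = √(3550/0.0141) = √251800 = 501.8 rad/s.
T_n = 2π/ω_n = 6.283/501.8 = 0.01252 s.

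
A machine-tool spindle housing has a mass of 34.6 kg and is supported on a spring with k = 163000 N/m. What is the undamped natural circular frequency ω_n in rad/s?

68.6 rad/s

ω_n = √(k/m) = √(163000/34.6) = √4711 = 68.64 rad/s.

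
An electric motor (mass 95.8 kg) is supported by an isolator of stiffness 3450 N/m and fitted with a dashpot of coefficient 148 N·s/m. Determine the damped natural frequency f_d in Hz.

ω_n = √(k/m) = √(3450/95.8) = 6.001 rad/s.
Critical damping c_c = 2√(k·m) = 2√(3450 × 95.8) = 1150 N·s/m, so ζ = c/c_c = 148/1150 = 0.1287.
ω_d = ω_n√(1 − ζ²) = 6.001 × √(1 − 0.0166) = 5.951 rad/s.
f_d = ω_d/(2π) = 0.9472 Hz.

0.947 Hz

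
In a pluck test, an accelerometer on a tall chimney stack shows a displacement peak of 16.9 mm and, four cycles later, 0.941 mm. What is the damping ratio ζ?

0.114

Logarithmic decrement δ = (1/n)·ln(x₀/x_n) = (1/4)·ln(16.9/0.941) = (1/4)·ln(17.96) = 0.7220.
ζ = δ/√(4π² + δ²) = 0.7220/√(39.48 + 0.521) = 0.7220/6.325 = 0.1142.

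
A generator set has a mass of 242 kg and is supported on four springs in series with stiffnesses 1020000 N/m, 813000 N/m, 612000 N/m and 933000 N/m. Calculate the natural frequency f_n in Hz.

4.61 Hz

Series springs: 1/k_eq = 1/1020000 + 1/813000 + 1/612000 + 1/933000 = 4.916×10^-6, so k_eq = 203400 N/m.
ω_n = √(k_eq/m) = √(203400/242) = √840.5 = 28.99 rad/s.
f_n = ω_n/(2π) = 28.99/6.283 = 4.614 Hz.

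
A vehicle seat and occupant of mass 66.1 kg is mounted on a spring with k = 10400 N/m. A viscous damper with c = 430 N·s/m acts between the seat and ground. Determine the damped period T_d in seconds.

ω_n = √(k/m) = √(10400/66.1) = 12.54 rad/s.
Critical damping c_c = 2√(k·m) = 2√(10400 × 66.1) = 1658 N·s/m, so ζ = c/c_c = 430/1658 = 0.2593.
ω_d = ω_n√(1 − ζ²) = 12.54 × √(1 − 0.0672) = 12.11 rad/s.
T_d = 2π/ω_d = 0.5187 s.

0.519 s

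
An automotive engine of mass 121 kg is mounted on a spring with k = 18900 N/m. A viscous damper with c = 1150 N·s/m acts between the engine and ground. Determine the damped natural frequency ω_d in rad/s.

11.6 rad/s

ω_n = √(k/m) = √(18900/121) = 12.50 rad/s.
Critical damping c_c = 2√(k·m) = 2√(18900 × 121) = 3024 N·s/m, so ζ = c/c_c = 1150/3024 = 0.3802.
ω_d = ω_n√(1 − ζ²) = 12.50 × √(1 − 0.145) = 11.56 rad/s.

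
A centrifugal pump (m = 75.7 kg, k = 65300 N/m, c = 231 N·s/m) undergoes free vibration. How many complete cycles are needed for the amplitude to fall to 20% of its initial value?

5 cycles

ζ = c/(2√(km)) = 231/(2√(65300 × 75.7)) = 231/4447 = 0.05195.
Logarithmic decrement δ = 2πζ/√(1 − ζ²) = 2π × 0.05195/√(1 − 0.00270) = 0.3268.
x_n/x₀ = e^(−nδ) ≤ 0.2; take ln: n ≥ ln(1/0.2)/δ = 1.609/0.3268 = 4.924.
So 5 complete cycles are required.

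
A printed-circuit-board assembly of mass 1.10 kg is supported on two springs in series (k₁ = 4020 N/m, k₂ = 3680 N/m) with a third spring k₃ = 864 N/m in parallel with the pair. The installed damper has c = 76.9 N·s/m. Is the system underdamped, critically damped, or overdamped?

Series pair: k_s = k₁k₂/(k₁+k₂) = (4020)(3680)/(4020 + 3680) = 1921 N/m. In parallel with k₃: k_eq = 1921 + 864 = 2785 N/m.
c_c = 2√(k_eq·m) = 110.7 N·s/m; ζ = c/c_c = 76.9/110.7 = 0.695.
Since ζ < 1 the system is underdamped.

underdamped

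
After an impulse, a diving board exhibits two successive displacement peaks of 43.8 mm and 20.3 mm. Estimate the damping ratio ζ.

0.121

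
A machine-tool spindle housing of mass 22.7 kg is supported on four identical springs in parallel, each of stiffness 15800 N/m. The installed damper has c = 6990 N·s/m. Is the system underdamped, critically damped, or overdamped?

overdamped

Parallel springs add: k_eq = 4 × 15800 = 63200 N/m.
c_c = 2√(k_eq·m) = 2396 N·s/m; ζ = c/c_c = 6990/2396 = 2.92.
Since ζ > 1 the system is overdamped.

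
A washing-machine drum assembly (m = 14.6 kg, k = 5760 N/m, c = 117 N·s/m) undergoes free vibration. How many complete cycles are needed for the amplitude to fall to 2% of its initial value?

4 cycles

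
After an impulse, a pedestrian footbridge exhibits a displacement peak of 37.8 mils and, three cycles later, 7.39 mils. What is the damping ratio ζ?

0.0863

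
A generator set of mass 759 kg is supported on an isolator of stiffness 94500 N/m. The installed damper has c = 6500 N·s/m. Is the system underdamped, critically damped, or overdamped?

underdamped

c_c = 2√(k·m) = 16940 N·s/m; ζ = c/c_c = 6500/16940 = 0.384.
Since ζ < 1 the system is underdamped.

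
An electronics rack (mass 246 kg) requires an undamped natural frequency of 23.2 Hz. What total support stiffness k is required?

5230000 N/m

ω_n = 2πf_n = 2π × 23.2 = 145.8 rad/s.
k = m·ω_n² = 246 × 145.8² = 246 × 21250 = 5227000 N/m.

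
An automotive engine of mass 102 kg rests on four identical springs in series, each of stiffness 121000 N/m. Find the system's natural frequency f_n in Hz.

Series springs: 1/k_eq = 4/121000, so k_eq = 121000/4 = 30250 N/m.
ω_n = √(k_eq/m) = √(30250/102) = √296.6 = 17.22 rad/s.
f_n = ω_n/(2π) = 17.22/6.283 = 2.741 Hz.

2.74 Hz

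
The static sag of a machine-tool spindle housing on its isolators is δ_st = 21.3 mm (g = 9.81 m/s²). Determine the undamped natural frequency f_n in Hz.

3.42 Hz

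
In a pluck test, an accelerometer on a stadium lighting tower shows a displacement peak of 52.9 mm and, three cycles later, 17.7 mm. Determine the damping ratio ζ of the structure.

Logarithmic decrement δ = (1/n)·ln(x₀/x_n) = (1/3)·ln(52.9/17.7) = (1/3)·ln(2.989) = 0.3649.
ζ = δ/√(4π² + δ²) = 0.3649/√(39.48 + 0.133) = 0.3649/6.294 = 0.05799.

0.0580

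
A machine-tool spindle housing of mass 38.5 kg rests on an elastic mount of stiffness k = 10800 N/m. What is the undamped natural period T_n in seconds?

ω_n = √(k/m) = √(10800/38.5) = √280.5 = 16.75 rad/s.
T_n = 2π/ω_n = 6.283/16.75 = 0.3751 s.

0.375 s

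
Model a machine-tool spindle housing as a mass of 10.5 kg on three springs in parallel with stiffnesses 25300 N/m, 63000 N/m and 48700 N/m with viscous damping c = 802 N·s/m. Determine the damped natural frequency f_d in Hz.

17.1 Hz

Parallel springs add: k_eq = 25300 + 63000 + 48700 = 137000 N/m.
ω_n = √(k_eq/m) = √(137000/10.5) = 114.2 rad/s.
Critical damping c_c = 2√(k_eq·m) = 2√(137000 × 10.5) = 2399 N·s/m, so ζ = c/c_c = 802/2399 = 0.3343.
ω_d = ω_n√(1 − ζ²) = 114.2 × √(1 − 0.112) = 107.7 rad/s.
f_d = ω_d/(2π) = 17.13 Hz.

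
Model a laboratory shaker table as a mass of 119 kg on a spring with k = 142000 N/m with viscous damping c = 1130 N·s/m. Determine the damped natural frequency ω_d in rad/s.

ω_n = √(k/m) = √(142000/119) = 34.54 rad/s.
Critical damping c_c = 2√(k·m) = 2√(142000 × 119) = 8221 N·s/m, so ζ = c/c_c = 1130/8221 = 0.1374.
ω_d = ω_n√(1 − ζ²) = 34.54 × √(1 − 0.0189) = 34.22 rad/s.

34.2 rad/s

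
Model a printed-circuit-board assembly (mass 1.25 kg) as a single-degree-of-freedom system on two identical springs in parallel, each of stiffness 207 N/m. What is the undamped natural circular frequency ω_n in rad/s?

Parallel springs add: k_eq = 2 × 207 = 414.0 N/m.
ω_n = √(k_eq/m) = √(414.0/1.25) = √331.2 = 18.20 rad/s.

18.2 rad/s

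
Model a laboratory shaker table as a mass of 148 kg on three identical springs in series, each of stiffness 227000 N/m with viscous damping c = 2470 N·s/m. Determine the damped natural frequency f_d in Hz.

Series springs: 1/k_eq = 3/227000, so k_eq = 227000/3 = 75670 N/m.
ω_n = √(k_eq/m) = √(75670/148) = 22.61 rad/s.
Critical damping c_c = 2√(k_eq·m) = 2√(75670 × 148) = 6693 N·s/m, so ζ = c/c_c = 2470/6693 = 0.3690.
ω_d = ω_n√(1 − ζ²) = 22.61 × √(1 − 0.136) = 21.01 rad/s.
f_d = ω_d/(2π) = 3.345 Hz.

3.34 Hz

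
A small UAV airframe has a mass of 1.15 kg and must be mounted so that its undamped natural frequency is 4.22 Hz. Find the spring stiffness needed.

809 N/m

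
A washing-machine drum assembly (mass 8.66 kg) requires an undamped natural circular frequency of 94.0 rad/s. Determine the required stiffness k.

76500 N/m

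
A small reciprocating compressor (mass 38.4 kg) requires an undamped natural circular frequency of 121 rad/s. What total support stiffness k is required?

562000 N/m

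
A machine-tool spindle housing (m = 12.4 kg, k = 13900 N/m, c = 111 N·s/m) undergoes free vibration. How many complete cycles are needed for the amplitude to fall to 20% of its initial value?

2 cycles

ζ = c/(2√(km)) = 111/(2√(13900 × 12.4)) = 111/830.3 = 0.1337.
Logarithmic decrement δ = 2πζ/√(1 − ζ²) = 2π × 0.1337/√(1 − 0.0179) = 0.8476.
x_n/x₀ = e^(−nδ) ≤ 0.2; take ln: n ≥ ln(1/0.2)/δ = 1.609/0.8476 = 1.899.
So 2 complete cycles are required.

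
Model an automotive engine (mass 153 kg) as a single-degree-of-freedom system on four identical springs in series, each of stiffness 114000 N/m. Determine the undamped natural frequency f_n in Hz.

2.17 Hz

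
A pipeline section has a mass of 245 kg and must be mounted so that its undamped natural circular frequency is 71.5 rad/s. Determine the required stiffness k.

1250000 N/m

k = m·ω_n² = 245 × 71.50² = 245 × 5112 = 1253000 N/m.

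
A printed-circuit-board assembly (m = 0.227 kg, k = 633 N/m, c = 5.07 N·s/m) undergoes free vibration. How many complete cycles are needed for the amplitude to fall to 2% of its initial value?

3 cycles

ζ = c/(2√(km)) = 5.07/(2√(633 × 0.227)) = 5.07/23.97 = 0.2115.
Logarithmic decrement δ = 2πζ/√(1 − ζ²) = 2π × 0.2115/√(1 − 0.0447) = 1.359.
x_n/x₀ = e^(−nδ) ≤ 0.02; take ln: n ≥ ln(1/0.02)/δ = 3.912/1.359 = 2.878.
So 3 complete cycles are required.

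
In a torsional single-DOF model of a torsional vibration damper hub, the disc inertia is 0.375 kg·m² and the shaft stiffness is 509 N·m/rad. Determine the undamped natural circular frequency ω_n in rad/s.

ω_n = √(k_t/J) = √(509/0.375) = √1357 = 36.84 rad/s.

36.8 rad/s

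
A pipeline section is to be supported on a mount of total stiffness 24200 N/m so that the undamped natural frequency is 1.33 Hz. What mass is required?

347 kg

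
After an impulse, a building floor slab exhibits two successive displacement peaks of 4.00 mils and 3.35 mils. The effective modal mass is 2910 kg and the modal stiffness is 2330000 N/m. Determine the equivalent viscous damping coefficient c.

4650 N·s/m

Logarithmic decrement δ = (1/n)·ln(x₀/x_n) = (1/1)·ln(4.00/3.35) = (1/1)·ln(1.194) = 0.1773.
ζ = δ/√(4π² + δ²) = 0.1773/√(39.48 + 0.0314) = 0.1773/6.286 = 0.02821.
c = ζ · 2√(km) = 0.02821 × 2√(2330000 × 2910) = 0.02821 × 164700 = 4646 N·s/m.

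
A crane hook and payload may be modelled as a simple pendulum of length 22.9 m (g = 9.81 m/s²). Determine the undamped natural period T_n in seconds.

For a simple pendulum ω_n = √(g/L) = √(9.81/22.9) = √0.4284 = 0.6545 rad/s.
T_n = 2π/ω_n = 6.283/0.6545 = 9.600 s.

9.60 s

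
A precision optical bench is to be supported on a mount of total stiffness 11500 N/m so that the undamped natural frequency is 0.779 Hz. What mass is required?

480 kg

ω_n = 2πf_n = 2π × 0.779 = 4.895 rad/s.
m = k/ω_n² = 11500/4.895² = 11500/23.96 = 480.0 kg.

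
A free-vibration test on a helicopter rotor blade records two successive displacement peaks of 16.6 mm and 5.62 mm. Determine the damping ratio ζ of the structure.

Logarithmic decrement δ = (1/n)·ln(x₀/x_n) = (1/1)·ln(16.6/5.62) = (1/1)·ln(2.954) = 1.083.
ζ = δ/√(4π² + δ²) = 1.083/√(39.48 + 1.17) = 1.083/6.376 = 0.1699.

0.170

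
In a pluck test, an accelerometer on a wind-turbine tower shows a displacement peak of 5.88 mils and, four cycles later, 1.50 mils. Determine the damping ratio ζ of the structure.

0.0543

Logarithmic decrement δ = (1/n)·ln(x₀/x_n) = (1/4)·ln(5.88/1.50) = (1/4)·ln(3.920) = 0.3415.
ζ = δ/√(4π² + δ²) = 0.3415/√(39.48 + 0.117) = 0.3415/6.292 = 0.05427.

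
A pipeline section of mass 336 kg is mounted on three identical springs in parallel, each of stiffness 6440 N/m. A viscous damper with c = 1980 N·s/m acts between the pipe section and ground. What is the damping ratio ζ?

0.389

Parallel springs add: k_eq = 3 × 6440 = 19320 N/m.
ω_n = √(k_eq/m) = √(19320/336) = 7.583 rad/s.
Critical damping c_c = 2√(k_eq·m) = 2√(19320 × 336) = 5096 N·s/m, so ζ = c/c_c = 1980/5096 = 0.3886.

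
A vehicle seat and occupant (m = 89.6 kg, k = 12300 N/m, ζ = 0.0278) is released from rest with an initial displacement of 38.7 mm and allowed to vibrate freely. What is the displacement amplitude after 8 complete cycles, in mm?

Logarithmic decrement δ = 2πζ/√(1 − ζ²) = 2π × 0.02780/√(1 − 0.000773) = 0.1747.
After n cycles, x_n/x₀ = e^(−nδ), so x_8 = 38.7 × e^(−8 × 0.1747) = 38.7 × 0.2471 = 9.563 mm.

9.56 mm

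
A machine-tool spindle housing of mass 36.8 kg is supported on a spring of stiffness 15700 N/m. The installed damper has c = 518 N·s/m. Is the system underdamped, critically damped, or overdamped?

underdamped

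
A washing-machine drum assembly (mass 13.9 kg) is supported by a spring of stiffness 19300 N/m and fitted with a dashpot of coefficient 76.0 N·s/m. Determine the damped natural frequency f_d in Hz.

ω_n = √(k/m) = √(19300/13.9) = 37.26 rad/s.
Critical damping c_c = 2√(k·m) = 2√(19300 × 13.9) = 1036 N·s/m, so ζ = c/c_c = 76.0/1036 = 0.07337.
ω_d = ω_n√(1 − ζ²) = 37.26 × √(1 − 0.00538) = 37.16 rad/s.
f_d = ω_d/(2π) = 5.915 Hz.

5.91 Hz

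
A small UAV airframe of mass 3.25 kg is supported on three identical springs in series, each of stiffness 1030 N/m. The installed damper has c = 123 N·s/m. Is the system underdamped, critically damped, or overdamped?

overdamped

Series springs: 1/k_eq = 3/1030, so k_eq = 1030/3 = 343.3 N/m.
c_c = 2√(k_eq·m) = 66.81 N·s/m; ζ = c/c_c = 123/66.81 = 1.84.
Since ζ > 1 the system is overdamped.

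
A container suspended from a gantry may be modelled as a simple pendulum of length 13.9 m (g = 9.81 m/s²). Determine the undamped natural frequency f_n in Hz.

0.134 Hz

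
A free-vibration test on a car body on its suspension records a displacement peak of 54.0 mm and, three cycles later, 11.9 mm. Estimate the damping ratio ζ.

Logarithmic decrement δ = (1/n)·ln(x₀/x_n) = (1/3)·ln(54.0/11.9) = (1/3)·ln(4.538) = 0.5041.
ζ = δ/√(4π² + δ²) = 0.5041/√(39.48 + 0.254) = 0.5041/6.303 = 0.07998.

0.0800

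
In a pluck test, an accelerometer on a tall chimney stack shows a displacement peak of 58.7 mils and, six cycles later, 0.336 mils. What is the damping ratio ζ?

Logarithmic decrement δ = (1/n)·ln(x₀/x_n) = (1/6)·ln(58.7/0.336) = (1/6)·ln(174.7) = 0.8605.
ζ = δ/√(4π² + δ²) = 0.8605/√(39.48 + 0.740) = 0.8605/6.342 = 0.1357.

0.136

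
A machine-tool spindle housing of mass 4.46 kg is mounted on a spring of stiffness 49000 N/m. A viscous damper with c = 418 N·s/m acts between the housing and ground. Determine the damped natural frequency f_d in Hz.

14.9 Hz

ω_n = √(k/m) = √(49000/4.46) = 104.8 rad/s.
Critical damping c_c = 2√(k·m) = 2√(49000 × 4.46) = 935.0 N·s/m, so ζ = c/c_c = 418/935.0 = 0.4471.
ω_d = ω_n√(1 − ζ²) = 104.8 × √(1 − 0.200) = 93.76 rad/s.
f_d = ω_d/(2π) = 14.92 Hz.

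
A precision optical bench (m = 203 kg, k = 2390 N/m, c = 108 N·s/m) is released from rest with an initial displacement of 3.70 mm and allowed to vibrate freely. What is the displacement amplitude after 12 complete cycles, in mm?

0.0105 mm

ζ = c/(2√(km)) = 108/(2√(2390 × 203)) = 108/1393 = 0.07753.
Logarithmic decrement δ = 2πζ/√(1 − ζ²) = 2π × 0.07753/√(1 − 0.00601) = 0.4886.
After n cycles, x_n/x₀ = e^(−nδ), so x_12 = 3.70 × e^(−12 × 0.4886) = 3.70 × 0.002843 = 0.01052 mm.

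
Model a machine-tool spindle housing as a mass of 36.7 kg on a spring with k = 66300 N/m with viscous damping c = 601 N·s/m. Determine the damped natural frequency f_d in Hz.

6.64 Hz

ω_n = √(k/m) = √(66300/36.7) = 42.50 rad/s.
Critical damping c_c = 2√(k·m) = 2√(66300 × 36.7) = 3120 N·s/m, so ζ = c/c_c = 601/3120 = 0.1926.
ω_d = ω_n√(1 − ζ²) = 42.50 × √(1 − 0.0371) = 41.71 rad/s.
f_d = ω_d/(2π) = 6.638 Hz.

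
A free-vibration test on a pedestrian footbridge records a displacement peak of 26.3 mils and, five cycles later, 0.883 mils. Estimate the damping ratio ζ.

0.107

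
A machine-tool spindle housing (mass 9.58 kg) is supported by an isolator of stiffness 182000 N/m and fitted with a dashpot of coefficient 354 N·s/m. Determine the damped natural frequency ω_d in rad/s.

ω_n = √(k/m) = √(182000/9.58) = 137.8 rad/s.
Critical damping c_c = 2√(k·m) = 2√(182000 × 9.58) = 2641 N·s/m, so ζ = c/c_c = 354/2641 = 0.1340.
ω_d = ω_n√(1 − ζ²) = 137.8 × √(1 − 0.0180) = 136.6 rad/s.

137 rad/s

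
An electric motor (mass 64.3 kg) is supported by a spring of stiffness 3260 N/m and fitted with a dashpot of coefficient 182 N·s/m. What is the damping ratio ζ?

0.199

ω_n = √(k/m) = √(3260/64.3) = 7.120 rad/s.
Critical damping c_c = 2√(k·m) = 2√(3260 × 64.3) = 915.7 N·s/m, so ζ = c/c_c = 182/915.7 = 0.1988.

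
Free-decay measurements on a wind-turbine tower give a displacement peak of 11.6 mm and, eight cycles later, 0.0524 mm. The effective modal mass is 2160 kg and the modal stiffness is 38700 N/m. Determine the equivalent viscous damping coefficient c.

1950 N·s/m

Logarithmic decrement δ = (1/n)·ln(x₀/x_n) = (1/8)·ln(11.6/0.0524) = (1/8)·ln(221.4) = 0.6750.
ζ = δ/√(4π² + δ²) = 0.6750/√(39.48 + 0.456) = 0.6750/6.319 = 0.1068.
c = ζ · 2√(km) = 0.1068 × 2√(38700 × 2160) = 0.1068 × 18290 = 1953 N·s/m.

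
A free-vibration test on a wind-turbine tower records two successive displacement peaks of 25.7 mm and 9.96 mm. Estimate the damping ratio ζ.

0.149

Logarithmic decrement δ = (1/n)·ln(x₀/x_n) = (1/1)·ln(25.7/9.96) = (1/1)·ln(2.580) = 0.9479.
ζ = δ/√(4π² + δ²) = 0.9479/√(39.48 + 0.899) = 0.9479/6.354 = 0.1492.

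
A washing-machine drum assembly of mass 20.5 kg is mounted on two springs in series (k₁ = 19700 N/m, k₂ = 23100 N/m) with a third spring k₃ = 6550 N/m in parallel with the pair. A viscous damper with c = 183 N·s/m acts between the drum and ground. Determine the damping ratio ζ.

Series pair: k_s = k₁k₂/(k₁+k₂) = (19700)(23100)/(19700 + 23100) = 10630 N/m. In parallel with k₃: k_eq = 10630 + 6550 = 17180 N/m.
ω_n = √(k_eq/m) = √(17180/20.5) = 28.95 rad/s.
Critical damping c_c = 2√(k_eq·m) = 2√(17180 × 20.5) = 1187 N·s/m, so ζ = c/c_c = 183/1187 = 0.1542.

0.154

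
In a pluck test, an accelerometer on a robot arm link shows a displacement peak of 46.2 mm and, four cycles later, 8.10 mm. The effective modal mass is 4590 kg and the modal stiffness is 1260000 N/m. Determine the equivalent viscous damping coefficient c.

10500 N·s/m

Logarithmic decrement δ = (1/n)·ln(x₀/x_n) = (1/4)·ln(46.2/8.10) = (1/4)·ln(5.704) = 0.4353.
ζ = δ/√(4π² + δ²) = 0.4353/√(39.48 + 0.189) = 0.4353/6.298 = 0.06911.
c = ζ · 2√(km) = 0.06911 × 2√(1260000 × 4590) = 0.06911 × 152100 = 10510 N·s/m.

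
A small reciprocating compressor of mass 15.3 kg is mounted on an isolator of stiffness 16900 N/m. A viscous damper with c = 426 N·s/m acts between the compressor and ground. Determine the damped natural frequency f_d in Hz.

4.80 Hz

ω_n = √(k/m) = √(16900/15.3) = 33.24 rad/s.
Critical damping c_c = 2√(k·m) = 2√(16900 × 15.3) = 1017 N·s/m, so ζ = c/c_c = 426/1017 = 0.4189.
ω_d = ω_n√(1 − ζ²) = 33.24 × √(1 − 0.175) = 30.18 rad/s.
f_d = ω_d/(2π) = 4.803 Hz.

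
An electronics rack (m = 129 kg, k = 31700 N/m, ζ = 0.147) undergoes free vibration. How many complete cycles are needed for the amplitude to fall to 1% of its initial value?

Logarithmic decrement δ = 2πζ/√(1 − ζ²) = 2π × 0.1470/√(1 − 0.0216) = 0.9338.
x_n/x₀ = e^(−nδ) ≤ 0.01; take ln: n ≥ ln(1/0.01)/δ = 4.605/0.9338 = 4.932.
So 5 complete cycles are required.

5 cycles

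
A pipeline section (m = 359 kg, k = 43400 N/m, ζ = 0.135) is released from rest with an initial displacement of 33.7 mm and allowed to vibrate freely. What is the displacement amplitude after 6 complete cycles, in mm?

0.198 mm

Logarithmic decrement δ = 2πζ/√(1 − ζ²) = 2π × 0.1350/√(1 − 0.0182) = 0.8561.
After n cycles, x_n/x₀ = e^(−nδ), so x_6 = 33.7 × e^(−6 × 0.8561) = 33.7 × 0.005879 = 0.1981 mm.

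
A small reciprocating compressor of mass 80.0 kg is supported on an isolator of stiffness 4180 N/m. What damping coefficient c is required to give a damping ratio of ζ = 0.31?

359 N·s/m

c_c = 2√(k·m) = 2√(4180 × 80.0) = 1157 N·s/m.
c = ζ·c_c = 0.31 × 1157 = 358.5 N·s/m.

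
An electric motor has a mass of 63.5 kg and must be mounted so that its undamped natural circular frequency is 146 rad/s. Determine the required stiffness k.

1350000 N/m

k = m·ω_n² = 63.5 × 146.0² = 63.5 × 21320 = 1354000 N/m.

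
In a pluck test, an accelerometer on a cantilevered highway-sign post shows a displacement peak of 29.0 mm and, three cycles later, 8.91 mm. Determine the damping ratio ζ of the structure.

0.0625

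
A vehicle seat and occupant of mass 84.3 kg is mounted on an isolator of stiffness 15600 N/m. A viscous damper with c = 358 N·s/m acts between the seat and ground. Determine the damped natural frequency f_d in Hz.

2.14 Hz

ω_n = √(k/m) = √(15600/84.3) = 13.60 rad/s.
Critical damping c_c = 2√(k·m) = 2√(15600 × 84.3) = 2294 N·s/m, so ζ = c/c_c = 358/2294 = 0.1561.
ω_d = ω_n√(1 − ζ²) = 13.60 × √(1 − 0.0244) = 13.44 rad/s.
f_d = ω_d/(2π) = 2.139 Hz.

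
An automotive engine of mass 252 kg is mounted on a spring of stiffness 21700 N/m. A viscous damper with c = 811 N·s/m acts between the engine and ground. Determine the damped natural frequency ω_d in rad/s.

9.14 rad/s

ω_n = √(k/m) = √(21700/252) = 9.280 rad/s.
Critical damping c_c = 2√(k·m) = 2√(21700 × 252) = 4677 N·s/m, so ζ = c/c_c = 811/4677 = 0.1734.
ω_d = ω_n√(1 − ζ²) = 9.280 × √(1 − 0.0301) = 9.139 rad/s.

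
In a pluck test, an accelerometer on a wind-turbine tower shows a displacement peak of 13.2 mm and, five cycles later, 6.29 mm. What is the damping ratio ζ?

Logarithmic decrement δ = (1/n)·ln(x₀/x_n) = (1/5)·ln(13.2/6.29) = (1/5)·ln(2.099) = 0.1483.
ζ = δ/√(4π² + δ²) = 0.1483/√(39.48 + 0.0220) = 0.1483/6.285 = 0.02359.

0.0236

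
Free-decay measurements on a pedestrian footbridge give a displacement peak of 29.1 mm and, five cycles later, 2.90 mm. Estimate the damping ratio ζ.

Logarithmic decrement δ = (1/n)·ln(x₀/x_n) = (1/5)·ln(29.1/2.90) = (1/5)·ln(10.03) = 0.4612.
ζ = δ/√(4π² + δ²) = 0.4612/√(39.48 + 0.213) = 0.4612/6.300 = 0.07321.

0.0732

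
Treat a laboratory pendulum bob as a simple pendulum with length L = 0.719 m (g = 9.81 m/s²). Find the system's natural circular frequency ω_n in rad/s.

For a simple pendulum ω_n = √(g/L) = √(9.81/0.719) = √13.64 = 3.694 rad/s.

3.69 rad/s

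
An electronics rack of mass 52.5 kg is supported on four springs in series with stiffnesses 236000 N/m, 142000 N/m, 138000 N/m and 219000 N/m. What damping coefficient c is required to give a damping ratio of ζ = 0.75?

Series springs: 1/k_eq = 1/236000 + 1/142000 + 1/138000 + 1/219000 = 2.309×10^-5, so k_eq = 43300 N/m.
c_c = 2√(k_eq·m) = 2√(43300 × 52.5) = 3016 N·s/m.
c = ζ·c_c = 0.75 × 3016 = 2262 N·s/m.

2260 N·s/m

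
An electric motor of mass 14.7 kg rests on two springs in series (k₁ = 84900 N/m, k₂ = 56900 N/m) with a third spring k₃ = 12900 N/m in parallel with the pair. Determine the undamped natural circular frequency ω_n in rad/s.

56.5 rad/s

Series pair: k_s = k₁k₂/(k₁+k₂) = (84900)(56900)/(84900 + 56900) = 34070 N/m. In parallel with k₃: k_eq = 34070 + 12900 = 46970 N/m.
ω_n = √(k_eq/m) = √(46970/14.7) = √3195 = 56.53 rad/s.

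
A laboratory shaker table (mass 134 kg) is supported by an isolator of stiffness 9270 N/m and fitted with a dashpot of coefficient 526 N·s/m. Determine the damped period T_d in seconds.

0.777 s

ω_n = √(k/m) = √(9270/134) = 8.317 rad/s.
Critical damping c_c = 2√(k·m) = 2√(9270 × 134) = 2229 N·s/m, so ζ = c/c_c = 526/2229 = 0.2360.
ω_d = ω_n√(1 − ζ²) = 8.317 × √(1 − 0.0557) = 8.083 rad/s.
T_d = 2π/ω_d = 0.7774 s.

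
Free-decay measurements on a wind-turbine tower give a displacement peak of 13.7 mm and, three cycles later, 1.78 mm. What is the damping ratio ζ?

Logarithmic decrement δ = (1/n)·ln(x₀/x_n) = (1/3)·ln(13.7/1.78) = (1/3)·ln(7.697) = 0.6803.
ζ = δ/√(4π² + δ²) = 0.6803/√(39.48 + 0.463) = 0.6803/6.320 = 0.1076.

0.108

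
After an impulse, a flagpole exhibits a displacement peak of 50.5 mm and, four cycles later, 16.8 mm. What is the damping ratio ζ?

Logarithmic decrement δ = (1/n)·ln(x₀/x_n) = (1/4)·ln(50.5/16.8) = (1/4)·ln(3.006) = 0.2751.
ζ = δ/√(4π² + δ²) = 0.2751/√(39.48 + 0.0757) = 0.2751/6.289 = 0.04375.

0.0437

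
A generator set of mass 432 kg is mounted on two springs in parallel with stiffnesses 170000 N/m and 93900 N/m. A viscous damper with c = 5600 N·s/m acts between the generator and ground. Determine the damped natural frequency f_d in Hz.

3.80 Hz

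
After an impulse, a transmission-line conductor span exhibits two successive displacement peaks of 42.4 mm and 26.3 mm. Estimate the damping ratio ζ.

0.0758

Logarithmic decrement δ = (1/n)·ln(x₀/x_n) = (1/1)·ln(42.4/26.3) = (1/1)·ln(1.612) = 0.4776.
ζ = δ/√(4π² + δ²) = 0.4776/√(39.48 + 0.228) = 0.4776/6.301 = 0.07579.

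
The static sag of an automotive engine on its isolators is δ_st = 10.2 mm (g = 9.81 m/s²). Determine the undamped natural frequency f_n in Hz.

ω_n = √(g/δ_st) = √(9.81/0.0102) = √961.8 = 31.01 rad/s.
f_n = ω_n/(2π) = 31.01/6.283 = 4.936 Hz.

4.94 Hz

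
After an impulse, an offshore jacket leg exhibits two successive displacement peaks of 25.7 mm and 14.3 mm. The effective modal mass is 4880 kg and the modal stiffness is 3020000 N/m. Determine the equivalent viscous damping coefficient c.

22600 N·s/m

Logarithmic decrement δ = (1/n)·ln(x₀/x_n) = (1/1)·ln(25.7/14.3) = (1/1)·ln(1.797) = 0.5862.
ζ = δ/√(4π² + δ²) = 0.5862/√(39.48 + 0.344) = 0.5862/6.310 = 0.09290.
c = ζ · 2√(km) = 0.09290 × 2√(3020000 × 4880) = 0.09290 × 242800 = 22560 N·s/m.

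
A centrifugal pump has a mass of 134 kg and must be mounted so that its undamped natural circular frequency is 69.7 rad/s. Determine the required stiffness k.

651000 N/m

k = m·ω_n² = 134 × 69.70² = 134 × 4858 = 651000 N/m.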